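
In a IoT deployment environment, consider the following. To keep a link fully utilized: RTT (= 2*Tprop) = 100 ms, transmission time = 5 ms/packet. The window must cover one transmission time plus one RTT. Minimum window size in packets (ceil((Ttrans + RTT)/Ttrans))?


Given: Ttrans = 5 ms, RTT = 100 ms (= 2 * Tprop, Tprop = 50 ms)
Time until first ACK returns = Ttrans + RTT = 5 + 100 = 105 ms
Need W * Ttrans >= Ttrans + RTT  ->  W >= (Ttrans + RTT) / Ttrans
(Ttrans + RTT) / Ttrans = 105 / 5 = 21
W_min = ceil(21) = 21

21


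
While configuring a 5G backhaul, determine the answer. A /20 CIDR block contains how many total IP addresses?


Given: CIDR prefix /20
Host bits = 32 - 20 = 12
Total addresses = 2^12 = 4096

4096


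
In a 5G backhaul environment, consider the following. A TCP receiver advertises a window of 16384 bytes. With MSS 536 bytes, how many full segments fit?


Given: RWND = 16384 bytes, MSS = 536 bytes
Full segments = floor(RWND / MSS)
Full segments = floor(16384 / 536)
Full segments = floor(30.5672) = 30

30


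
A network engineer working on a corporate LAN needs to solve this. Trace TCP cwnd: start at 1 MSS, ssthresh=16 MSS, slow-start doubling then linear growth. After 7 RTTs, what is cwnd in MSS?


RTT 0: cwnd = 1 MSS (initial)
RTT 1: cwnd = 2 MSS (slow start, doubled)
RTT 2: cwnd = 4 MSS (slow start, doubled)
RTT 3: cwnd = 8 MSS (slow start, doubled)
RTT 4: cwnd = 16 MSS (slow start, doubled)
RTT 5: cwnd = 17 MSS (congestion avoidance, +1)
RTT 6: cwnd = 18 MSS (congestion avoidance, +1)
RTT 7: cwnd = 19 MSS (congestion avoidance, +1)

19


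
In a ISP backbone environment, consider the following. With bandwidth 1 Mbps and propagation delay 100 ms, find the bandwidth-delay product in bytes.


Given: bandwidth = 1 Mbps, delay = 100 ms
BDP in bits = 1 * 10^6 * 100 / 1000
BDP in bits = 100000
BDP in bytes = 100000 / 8 = 12500

12500


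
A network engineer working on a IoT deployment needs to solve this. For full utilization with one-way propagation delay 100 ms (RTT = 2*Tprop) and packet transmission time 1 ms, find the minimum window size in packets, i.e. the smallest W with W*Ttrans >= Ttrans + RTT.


Given: Ttrans = 1 ms, RTT = 200 ms (= 2 * Tprop, Tprop = 100 ms)
Time until first ACK returns = Ttrans + RTT = 1 + 200 = 201 ms
Need W * Ttrans >= Ttrans + RTT  ->  W >= (Ttrans + RTT) / Ttrans
(Ttrans + RTT) / Ttrans = 201 / 1 = 201
W_min = ceil(201) = 201

201


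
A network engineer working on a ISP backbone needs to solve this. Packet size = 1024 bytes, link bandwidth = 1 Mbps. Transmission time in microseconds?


Given: packet = 1024 bytes, bandwidth = 1 Mbps
Packet in bits = 1024 * 8 = 8192 bits
Bandwidth = 1 * 10^6 = 1000000 bps
Time = 8192 / 1000000 seconds
Time in us = 8192 * 10^6 / 1000000 = 8192

8192


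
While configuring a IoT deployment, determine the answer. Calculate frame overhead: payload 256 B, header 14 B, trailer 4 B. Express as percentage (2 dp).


Given: payload = 256 B, header = 14 B, trailer = 4 B
Overhead bytes = header + trailer = 14 + 4 = 18
Total frame = payload + overhead = 256 + 18 = 274
Overhead % = 18 / 274 * 100 = 6.5693% -> 6.57% (2 dp)

6.57


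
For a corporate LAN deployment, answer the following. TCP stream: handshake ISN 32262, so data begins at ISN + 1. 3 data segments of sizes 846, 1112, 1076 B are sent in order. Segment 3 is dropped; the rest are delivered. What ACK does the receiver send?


SYN uses sequence number 32262; first data byte = ISN + 1 = 32263.
Segment 1: SEQ = 32263, len = 846 B, covers [32263, 33108]
Segment 2: SEQ = 33109, len = 1112 B, covers [33109, 34220]
Segment 3: SEQ = 34221, len = 1076 B, covers [34221, 35296] [LOST]
In-order data received: bytes [32263, 34220] (segments 1..2).
Segment 3 missing -> gap begins at byte 34221.
Cumulative ACK = next expected in-order byte = 32263 + 846 + 1112 = 34221

34221


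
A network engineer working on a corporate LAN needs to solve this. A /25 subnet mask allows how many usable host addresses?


Given: subnet mask /25
Host bits = 32 - 25 = 7
Total addresses = 2^7 = 128
Usable hosts = 128 - 2 (network + broadcast) = 126

126


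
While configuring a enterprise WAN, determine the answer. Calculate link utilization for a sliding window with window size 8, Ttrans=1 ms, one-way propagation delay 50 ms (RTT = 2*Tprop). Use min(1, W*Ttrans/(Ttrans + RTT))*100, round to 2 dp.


Given: W = 8, Ttrans = 1 ms, RTT = 100 ms (= 2 * Tprop, Tprop = 50 ms)
Cycle time = Ttrans + RTT = 1 + 100 = 101 ms (first packet sent until its ACK returns)
W * Ttrans = 8 * 1 = 8 ms of sending per cycle
W * Ttrans / (Ttrans + RTT) = 8 / 101 = 0.079208
U = min(1, 0.079208) = 0.079208
U% = 7.92%

7.92


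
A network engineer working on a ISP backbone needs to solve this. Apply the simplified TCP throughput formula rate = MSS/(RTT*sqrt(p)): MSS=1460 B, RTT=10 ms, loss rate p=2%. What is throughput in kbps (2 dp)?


Given: MSS = 1460 bytes, RTT = 10 ms, loss = 2%
RTT in seconds = 10 / 1000 = 0.01
Loss rate = 2% = 0.02
sqrt(loss) = sqrt(0.02) = 0.141421356237
Throughput (bytes/s) = 1460 / (0.01 * 0.141421356237) = 1032375.9005
Throughput (kbps) = 1032375.9005 * 8 / 1000 = 8259.007204 -> 8259.01 kbps (2 dp)

8259.01


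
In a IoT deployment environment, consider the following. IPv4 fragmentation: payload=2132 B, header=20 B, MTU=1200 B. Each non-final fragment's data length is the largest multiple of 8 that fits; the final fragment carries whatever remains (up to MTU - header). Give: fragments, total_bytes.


Max data per non-final fragment = floor((MTU - header)/8)*8 = floor((1200 - 20)/8)*8 = floor(1180/8)*8 = 1176 B
Final fragment needs no 8-byte alignment: it can carry up to MTU - header = 1180 B
Non-final fragments needed = ceil((payload - 1180) / 1176) = ceil(952/1176) = ceil(0.8095) = 1
Number of fragments = 1 + 1 = 2
Fragment sizes (data): 1 * 1176 B + 956 B (last, 956 <= 1180 OK)
Total bytes sent = payload + n_frags * header = 2132 + 2*20 = 2132 + 40 = 2172 B

2, 2172


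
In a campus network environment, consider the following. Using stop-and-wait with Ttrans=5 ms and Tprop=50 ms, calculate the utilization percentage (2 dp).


Given: Ttrans = 5 ms, Tprop = 50 ms
RTT = 2 * Tprop = 2 * 50 = 100 ms
U = Ttrans / (Ttrans + RTT)
U = 5 / (5 + 100)
U = 5 / 105 = 0.047619
U% = 4.76%

4.76


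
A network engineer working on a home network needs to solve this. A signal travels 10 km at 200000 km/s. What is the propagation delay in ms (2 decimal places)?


Given: distance = 10 km, speed = 200000 km/s
Delay = distance / speed = 10 / 200000 seconds
Delay in ms = 10 * 1000 / 200000
Delay = 0.0500 ms
Rounded to 2 dp = 0.05 ms

0.05


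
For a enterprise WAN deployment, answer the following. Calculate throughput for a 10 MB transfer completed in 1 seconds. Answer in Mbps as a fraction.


Given: file = 10 MB, time = 1 s
File in Mb = 10 * 8 = 80 Mb
Throughput = 80 / 1 Mbps
Throughput = 80 Mbps

80


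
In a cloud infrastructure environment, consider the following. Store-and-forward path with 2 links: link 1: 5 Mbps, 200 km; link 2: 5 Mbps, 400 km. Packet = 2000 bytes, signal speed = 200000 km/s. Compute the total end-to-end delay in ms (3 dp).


Packet = 2000 bytes = 16000 bits. Store-and-forward: sum (t_trans + t_prop) per link.
Link 1: t_trans = 16000/(5*10^6) s = 3.2000 ms; t_prop = 200/200000 s = 1.0000 ms; subtotal = 4.2000 ms
Link 2: t_trans = 16000/(5*10^6) s = 3.2000 ms; t_prop = 400/200000 s = 2.0000 ms; subtotal = 5.2000 ms
End-to-end = 4.2000 + 5.2000 = 9.4000 ms -> 9.400 ms (3 dp)

9.400


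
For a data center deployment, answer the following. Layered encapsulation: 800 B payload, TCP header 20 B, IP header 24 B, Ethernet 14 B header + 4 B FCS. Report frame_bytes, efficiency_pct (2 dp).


TCP segment = 800 + 20 = 820 B
IP packet = 820 + 24 = 844 B
Ethernet frame = 844 + 14 + 4 = 862 B
Efficiency = app / frame = 800 / 862 = 0.928074 = 92.8074% -> 92.81% (2 dp)

862, 92.81


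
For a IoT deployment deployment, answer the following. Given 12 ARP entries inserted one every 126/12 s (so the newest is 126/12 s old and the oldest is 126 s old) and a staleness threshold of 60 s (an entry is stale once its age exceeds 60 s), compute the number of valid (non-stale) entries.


Ages are k * 126/12 s for k = 1..12 (spacing = 10.5000 s).
Entry k is valid iff k * 126/12 <= 60 iff k <= 12 * 60 / 126 = 5.7143
n_valid = floor(5.7143) = 5
(n_stale = 12 - 5 = 7)

5


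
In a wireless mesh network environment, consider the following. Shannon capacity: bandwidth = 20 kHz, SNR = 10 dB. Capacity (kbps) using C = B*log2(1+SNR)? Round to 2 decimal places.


Given: B = 20 kHz, SNR = 10 dB
SNR linear = 10^(10/10) = 10
1 + SNR = 11
log2(11) = 3.4594316186
C = 20 * 1000 * 3.4594316186 = 69188.6324 bps
C = 69.188632 kbps -> 69.19 kbps (2 dp)

69.19


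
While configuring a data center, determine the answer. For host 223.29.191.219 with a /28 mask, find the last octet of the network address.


Given: IP = 223.29.191.219, prefix = /28
Subnet mask = 255.255.255.240
Last octet of IP: 219
Last octet of mask: 240
Network last octet = 219 AND 240 = 208

208


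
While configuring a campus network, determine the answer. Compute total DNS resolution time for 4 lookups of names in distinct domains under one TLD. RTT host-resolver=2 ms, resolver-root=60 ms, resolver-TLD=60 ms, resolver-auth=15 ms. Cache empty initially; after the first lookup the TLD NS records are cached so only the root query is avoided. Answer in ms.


Lookup 1 (cold cache): local + root + TLD + auth = 2 + 60 + 60 + 15 = 137 ms
Lookups 2..4 (TLD NS cached -> skip root; new domain -> still ask TLD and auth): local + TLD + auth = 2 + 60 + 15 = 77 ms each
Remaining 3 lookups: 3 * 77 = 231 ms
Total = 137 + 231 = 368 ms

368


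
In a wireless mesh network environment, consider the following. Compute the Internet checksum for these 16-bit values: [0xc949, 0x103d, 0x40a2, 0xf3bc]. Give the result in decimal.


Given words: [0xc949, 0x103d, 0x40a2, 0xf3bc]
Step 1: Sum all words
Raw sum = 51529 + 4157 + 16546 + 62396 = 134628
Step 2: Fold carry: (3556 + 2) = 3558
One's complement = ~3558 & 0xFFFF = 61977

61977


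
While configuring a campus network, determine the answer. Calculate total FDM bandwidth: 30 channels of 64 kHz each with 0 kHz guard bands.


Given: 30 channels, 64 kHz each, guard = 0 kHz
Channel bandwidth = 30 * 64 = 1920 kHz
Guard bands = 29 gaps * 0 kHz = 0 kHz
Total = 1920 + 0 = 1920 kHz

1920


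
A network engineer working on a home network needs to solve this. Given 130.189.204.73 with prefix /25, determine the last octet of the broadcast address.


Given: IP = 130.189.204.73, prefix = /25
Host bits = 32 - 25 = 7
Network last octet = 73 AND mask = 0
Host part size = 2^7 - 1 = 127
Broadcast last octet = 0 OR 127 = 127

127


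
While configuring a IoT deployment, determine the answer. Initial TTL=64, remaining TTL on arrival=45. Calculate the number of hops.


Given: initial TTL = 64, received TTL = 45
Hops = initial TTL - received TTL
Hops = 64 - 45 = 19

19


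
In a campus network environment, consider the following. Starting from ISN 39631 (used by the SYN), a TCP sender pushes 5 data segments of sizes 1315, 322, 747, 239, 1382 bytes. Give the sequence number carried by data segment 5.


The SYN occupies sequence number ISN = 39631, so the first data byte is ISN + 1 = 39632.
SEQ of data segment i = (ISN + 1) + sum of payload sizes of segments 1..i-1.
Segment 1: SEQ = 39632, payload = 1315 bytes
Segment 2: SEQ = 40947, payload = 322 bytes
Segment 3: SEQ = 41269, payload = 747 bytes
Segment 4: SEQ = 42016, payload = 239 bytes
Segment 5: SEQ = 42255, payload = 1382 bytes
SEQ of segment 5 = 39632 + 1315 + 322 + 747 + 239 = 42255

42255


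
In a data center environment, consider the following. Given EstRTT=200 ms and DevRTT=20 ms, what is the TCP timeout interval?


Given: EstRTT = 200 ms, DevRTT = 20 ms
Timeout = EstRTT + 4 * DevRTT
4 * DevRTT = 4 * 20 = 80
Timeout = 200 + 80 = 280 ms

280


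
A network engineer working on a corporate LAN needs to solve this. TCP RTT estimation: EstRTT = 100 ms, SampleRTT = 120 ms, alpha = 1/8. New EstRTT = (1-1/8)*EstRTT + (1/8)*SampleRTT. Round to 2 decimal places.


Given: EstRTT = 100 ms, SampleRTT = 120 ms, alpha = 1/8
New EstRTT = (1 - alpha) * EstRTT + alpha * SampleRTT
(7/8) * 100 = 87.5
(1/8) * 120 = 15
New EstRTT = 87.5 + 15 = 102.5 ms -> 102.50 ms (2 dp)

102.50


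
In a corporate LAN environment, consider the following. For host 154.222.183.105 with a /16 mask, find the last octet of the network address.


Given: IP = 154.222.183.105, prefix = /16
Subnet mask = 255.255.0.0
Last octet of IP: 105
Last octet of mask: 0
Network last octet = 105 AND 0 = 0

0


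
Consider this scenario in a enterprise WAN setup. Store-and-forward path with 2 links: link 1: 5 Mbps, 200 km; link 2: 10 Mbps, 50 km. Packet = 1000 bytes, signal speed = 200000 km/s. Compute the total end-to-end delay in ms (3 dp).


Packet = 1000 bytes = 8000 bits. Store-and-forward: sum (t_trans + t_prop) per link.
Link 1: t_trans = 8000/(5*10^6) s = 1.6000 ms; t_prop = 200/200000 s = 1.0000 ms; subtotal = 2.6000 ms
Link 2: t_trans = 8000/(10*10^6) s = 0.8000 ms; t_prop = 50/200000 s = 0.2500 ms; subtotal = 1.0500 ms
End-to-end = 2.6000 + 1.0500 = 3.6500 ms -> 3.650 ms (3 dp)

3.650


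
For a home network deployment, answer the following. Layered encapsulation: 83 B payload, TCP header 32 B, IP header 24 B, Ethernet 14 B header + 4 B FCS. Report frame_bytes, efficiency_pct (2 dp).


TCP segment = 83 + 32 = 115 B
IP packet = 115 + 24 = 139 B
Ethernet frame = 139 + 14 + 4 = 157 B
Efficiency = app / frame = 83 / 157 = 0.528662 = 52.8662% -> 52.87% (2 dp)

157, 52.87


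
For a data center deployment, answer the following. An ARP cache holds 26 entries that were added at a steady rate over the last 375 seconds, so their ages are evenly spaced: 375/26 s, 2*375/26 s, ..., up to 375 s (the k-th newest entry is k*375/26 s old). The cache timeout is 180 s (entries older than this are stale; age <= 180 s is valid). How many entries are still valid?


Ages are k * 375/26 s for k = 1..26 (spacing = 14.4231 s).
Entry k is valid iff k * 375/26 <= 180 iff k <= 26 * 180 / 375 = 12.4800
n_valid = floor(12.4800) = 12
(n_stale = 26 - 12 = 14)

12


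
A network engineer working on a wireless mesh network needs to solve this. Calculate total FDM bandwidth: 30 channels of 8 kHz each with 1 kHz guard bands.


Given: 30 channels, 8 kHz each, guard = 1 kHz
Channel bandwidth = 30 * 8 = 240 kHz
Guard bands = 29 gaps * 1 kHz = 29 kHz
Total = 240 + 29 = 269 kHz

269


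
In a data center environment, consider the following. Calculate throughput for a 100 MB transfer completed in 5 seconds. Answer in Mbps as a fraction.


Given: file = 100 MB, time = 5 s
File in Mb = 100 * 8 = 800 Mb
Throughput = 800 / 5 Mbps
Throughput = 160 Mbps

160


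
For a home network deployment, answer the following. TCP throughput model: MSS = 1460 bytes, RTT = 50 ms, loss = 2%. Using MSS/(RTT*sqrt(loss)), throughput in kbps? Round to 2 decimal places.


Given: MSS = 1460 bytes, RTT = 50 ms, loss = 2%
RTT in seconds = 50 / 1000 = 0.05
Loss rate = 2% = 0.02
sqrt(loss) = sqrt(0.02) = 0.141421356237
Throughput (bytes/s) = 1460 / (0.05 * 0.141421356237) = 206475.1801
Throughput (kbps) = 206475.1801 * 8 / 1000 = 1651.801441 -> 1651.80 kbps (2 dp)

1651.80


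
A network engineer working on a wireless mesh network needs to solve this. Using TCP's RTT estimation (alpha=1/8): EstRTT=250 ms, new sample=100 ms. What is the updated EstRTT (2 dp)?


Given: EstRTT = 250 ms, SampleRTT = 100 ms, alpha = 1/8
New EstRTT = (1 - alpha) * EstRTT + alpha * SampleRTT
(7/8) * 250 = 218.75
(1/8) * 100 = 12.5
New EstRTT = 218.75 + 12.5 = 231.25 ms -> 231.25 ms (2 dp)

231.25


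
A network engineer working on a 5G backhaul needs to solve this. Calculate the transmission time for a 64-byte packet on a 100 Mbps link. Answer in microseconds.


Given: packet = 64 bytes, bandwidth = 100 Mbps
Packet in bits = 64 * 8 = 512 bits
Bandwidth = 100 * 10^6 = 100000000 bps
Time = 512 / 100000000 seconds
Time in us = 512 * 10^6 / 100000000 = 5.12

5.12


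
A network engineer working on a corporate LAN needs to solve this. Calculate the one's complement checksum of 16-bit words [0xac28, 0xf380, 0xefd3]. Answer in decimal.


Given words: [0xac28, 0xf380, 0xefd3]
Step 1: Sum all words
Raw sum = 44072 + 62336 + 61395 = 167803
Step 2: Fold carry: (36731 + 2) = 36733
One's complement = ~36733 & 0xFFFF = 28802

28802


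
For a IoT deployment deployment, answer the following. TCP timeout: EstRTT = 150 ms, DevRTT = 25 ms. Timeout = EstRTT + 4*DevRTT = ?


Given: EstRTT = 150 ms, DevRTT = 25 ms
Timeout = EstRTT + 4 * DevRTT
4 * DevRTT = 4 * 25 = 100
Timeout = 150 + 100 = 250 ms

250


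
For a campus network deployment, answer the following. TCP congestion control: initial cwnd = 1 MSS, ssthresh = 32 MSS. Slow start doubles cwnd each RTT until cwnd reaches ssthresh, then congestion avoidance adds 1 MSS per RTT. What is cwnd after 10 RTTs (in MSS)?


RTT 0: cwnd = 1 MSS (initial)
RTT 1: cwnd = 2 MSS (slow start, doubled)
RTT 2: cwnd = 4 MSS (slow start, doubled)
RTT 3: cwnd = 8 MSS (slow start, doubled)
RTT 4: cwnd = 16 MSS (slow start, doubled)
RTT 5: cwnd = 32 MSS (slow start, doubled)
RTT 6: cwnd = 33 MSS (congestion avoidance, +1)
RTT 7: cwnd = 34 MSS (congestion avoidance, +1)
RTT 8: cwnd = 35 MSS (congestion avoidance, +1)
RTT 9: cwnd = 36 MSS (congestion avoidance, +1)
RTT 10: cwnd = 37 MSS (congestion avoidance, +1)

37


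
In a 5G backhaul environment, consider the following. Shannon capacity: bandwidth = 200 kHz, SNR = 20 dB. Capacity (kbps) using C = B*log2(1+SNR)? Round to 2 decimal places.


Given: B = 200 kHz, SNR = 20 dB
SNR linear = 10^(20/10) = 100
1 + SNR = 101
log2(101) = 6.6582114828
C = 200 * 1000 * 6.6582114828 = 1331642.2966 bps
C = 1331.642297 kbps -> 1331.64 kbps (2 dp)

1331.64


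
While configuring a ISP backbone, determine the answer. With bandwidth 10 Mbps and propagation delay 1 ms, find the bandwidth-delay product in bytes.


Given: bandwidth = 10 Mbps, delay = 1 ms
BDP in bits = 10 * 10^6 * 1 / 1000
BDP in bits = 10000
BDP in bytes = 10000 / 8 = 1250

1250


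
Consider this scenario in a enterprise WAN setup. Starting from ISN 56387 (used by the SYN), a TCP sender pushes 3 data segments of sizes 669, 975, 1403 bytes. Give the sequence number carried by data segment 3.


The SYN occupies sequence number ISN = 56387, so the first data byte is ISN + 1 = 56388.
SEQ of data segment i = (ISN + 1) + sum of payload sizes of segments 1..i-1.
Segment 1: SEQ = 56388, payload = 669 bytes
Segment 2: SEQ = 57057, payload = 975 bytes
Segment 3: SEQ = 58032, payload = 1403 bytes
SEQ of segment 3 = 56388 + 669 + 975 = 58032

58032


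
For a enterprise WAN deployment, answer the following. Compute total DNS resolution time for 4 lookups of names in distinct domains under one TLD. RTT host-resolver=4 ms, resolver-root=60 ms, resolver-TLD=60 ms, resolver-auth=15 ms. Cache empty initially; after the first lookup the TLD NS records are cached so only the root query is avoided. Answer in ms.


Lookup 1 (cold cache): local + root + TLD + auth = 4 + 60 + 60 + 15 = 139 ms
Lookups 2..4 (TLD NS cached -> skip root; new domain -> still ask TLD and auth): local + TLD + auth = 4 + 60 + 15 = 79 ms each
Remaining 3 lookups: 3 * 79 = 237 ms
Total = 139 + 237 = 376 ms

376


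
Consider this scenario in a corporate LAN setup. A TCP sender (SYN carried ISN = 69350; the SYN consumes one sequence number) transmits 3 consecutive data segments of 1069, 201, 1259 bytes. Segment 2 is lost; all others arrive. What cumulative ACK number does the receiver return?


SYN uses sequence number 69350; first data byte = ISN + 1 = 69351.
Segment 1: SEQ = 69351, len = 1069 B, covers [69351, 70419]
Segment 2: SEQ = 70420, len = 201 B, covers [70420, 70620] [LOST]
Segment 3: SEQ = 70621, len = 1259 B, covers [70621, 71879]
In-order data received: bytes [69351, 70419] (segments 1..1).
Segment 2 missing -> gap begins at byte 70420; later segments buffered out of order.
Cumulative ACK = next expected in-order byte = 69351 + 1069 = 70420

70420


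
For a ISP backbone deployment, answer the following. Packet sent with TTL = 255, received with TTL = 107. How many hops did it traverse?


Given: initial TTL = 255, received TTL = 107
Hops = initial TTL - received TTL
Hops = 255 - 107 = 148

148


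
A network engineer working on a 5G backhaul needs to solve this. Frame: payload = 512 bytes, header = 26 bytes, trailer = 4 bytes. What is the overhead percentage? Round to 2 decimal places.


Given: payload = 512 B, header = 26 B, trailer = 4 B
Overhead bytes = header + trailer = 26 + 4 = 30
Total frame = payload + overhead = 512 + 30 = 542
Overhead % = 30 / 542 * 100 = 5.5351% -> 5.54% (2 dp)

5.54


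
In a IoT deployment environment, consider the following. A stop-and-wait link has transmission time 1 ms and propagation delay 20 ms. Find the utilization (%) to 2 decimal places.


Given: Ttrans = 1 ms, Tprop = 20 ms
RTT = 2 * Tprop = 2 * 20 = 40 ms
U = Ttrans / (Ttrans + RTT)
U = 1 / (1 + 40)
U = 1 / 41 = 0.02439
U% = 2.44%

2.44


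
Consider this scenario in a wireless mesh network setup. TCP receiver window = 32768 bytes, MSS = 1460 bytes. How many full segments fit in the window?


Given: RWND = 32768 bytes, MSS = 1460 bytes
Full segments = floor(RWND / MSS)
Full segments = floor(32768 / 1460)
Full segments = floor(22.4438) = 22

22


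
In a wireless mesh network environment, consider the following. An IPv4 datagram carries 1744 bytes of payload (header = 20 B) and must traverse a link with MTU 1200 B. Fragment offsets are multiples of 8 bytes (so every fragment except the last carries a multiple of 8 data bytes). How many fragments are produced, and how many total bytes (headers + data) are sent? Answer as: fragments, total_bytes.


Max data per non-final fragment = floor((MTU - header)/8)*8 = floor((1200 - 20)/8)*8 = floor(1180/8)*8 = 1176 B
Final fragment needs no 8-byte alignment: it can carry up to MTU - header = 1180 B
Non-final fragments needed = ceil((payload - 1180) / 1176) = ceil(564/1176) = ceil(0.4796) = 1
Number of fragments = 1 + 1 = 2
Fragment sizes (data): 1 * 1176 B + 568 B (last, 568 <= 1180 OK)
Total bytes sent = payload + n_frags * header = 1744 + 2*20 = 1744 + 40 = 1784 B

2, 1784


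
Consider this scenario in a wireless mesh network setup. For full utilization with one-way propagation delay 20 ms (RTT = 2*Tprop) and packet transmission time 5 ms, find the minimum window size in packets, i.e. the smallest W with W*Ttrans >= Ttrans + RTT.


Given: Ttrans = 5 ms, RTT = 40 ms (= 2 * Tprop, Tprop = 20 ms)
Time until first ACK returns = Ttrans + RTT = 5 + 40 = 45 ms
Need W * Ttrans >= Ttrans + RTT  ->  W >= (Ttrans + RTT) / Ttrans
(Ttrans + RTT) / Ttrans = 45 / 5 = 9
W_min = ceil(9) = 9

9


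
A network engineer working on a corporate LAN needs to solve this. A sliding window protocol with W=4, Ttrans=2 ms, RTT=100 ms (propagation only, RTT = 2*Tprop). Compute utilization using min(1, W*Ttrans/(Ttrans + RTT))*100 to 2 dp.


Given: W = 4, Ttrans = 2 ms, RTT = 100 ms (= 2 * Tprop, Tprop = 50 ms)
Cycle time = Ttrans + RTT = 2 + 100 = 102 ms (first packet sent until its ACK returns)
W * Ttrans = 4 * 2 = 8 ms of sending per cycle
W * Ttrans / (Ttrans + RTT) = 8 / 102 = 0.078431
U = min(1, 0.078431) = 0.078431
U% = 7.84%

7.84


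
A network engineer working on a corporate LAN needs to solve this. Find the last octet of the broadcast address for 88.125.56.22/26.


Given: IP = 88.125.56.22, prefix = /26
Host bits = 32 - 26 = 6
Network last octet = 22 AND mask = 0
Host part size = 2^6 - 1 = 63
Broadcast last octet = 0 OR 63 = 63

63


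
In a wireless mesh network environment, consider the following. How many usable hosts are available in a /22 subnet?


Given: subnet mask /22
Host bits = 32 - 22 = 10
Total addresses = 2^10 = 1024
Usable hosts = 1024 - 2 (network + broadcast) = 1022

1022


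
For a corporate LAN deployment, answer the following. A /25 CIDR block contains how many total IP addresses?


Given: CIDR prefix /25
Host bits = 32 - 25 = 7
Total addresses = 2^7 = 128

128


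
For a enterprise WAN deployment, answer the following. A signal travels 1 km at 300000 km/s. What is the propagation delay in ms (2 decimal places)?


Given: distance = 1 km, speed = 300000 km/s
Delay = distance / speed = 1 / 300000 seconds
Delay in ms = 1 * 1000 / 300000
Delay = 0.0033 ms
Rounded to 2 dp = 0.00 ms

0.00


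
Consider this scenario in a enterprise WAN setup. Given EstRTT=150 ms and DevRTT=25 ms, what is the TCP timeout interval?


Given: EstRTT = 150 ms, DevRTT = 25 ms
Timeout = EstRTT + 4 * DevRTT
4 * DevRTT = 4 * 25 = 100
Timeout = 150 + 100 = 250 ms

250


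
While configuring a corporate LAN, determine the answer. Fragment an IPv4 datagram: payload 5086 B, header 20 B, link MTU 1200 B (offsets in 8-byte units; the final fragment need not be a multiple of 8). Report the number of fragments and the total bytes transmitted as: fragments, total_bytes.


Max data per non-final fragment = floor((MTU - header)/8)*8 = floor((1200 - 20)/8)*8 = floor(1180/8)*8 = 1176 B
Final fragment needs no 8-byte alignment: it can carry up to MTU - header = 1180 B
Non-final fragments needed = ceil((payload - 1180) / 1176) = ceil(3906/1176) = ceil(3.3214) = 4
Number of fragments = 4 + 1 = 5
Fragment sizes (data): 4 * 1176 B + 382 B (last, 382 <= 1180 OK)
Total bytes sent = payload + n_frags * header = 5086 + 5*20 = 5086 + 100 = 5186 B

5, 5186


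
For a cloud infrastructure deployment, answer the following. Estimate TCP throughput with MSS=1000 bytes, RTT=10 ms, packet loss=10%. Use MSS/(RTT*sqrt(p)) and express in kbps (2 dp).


Given: MSS = 1000 bytes, RTT = 10 ms, loss = 10%
RTT in seconds = 10 / 1000 = 0.01
Loss rate = 10% = 0.1
sqrt(loss) = sqrt(0.1) = 0.316227766017
Throughput (bytes/s) = 1000 / (0.01 * 0.316227766017) = 316227.7660
Throughput (kbps) = 316227.7660 * 8 / 1000 = 2529.822128 -> 2529.82 kbps (2 dp)

2529.82


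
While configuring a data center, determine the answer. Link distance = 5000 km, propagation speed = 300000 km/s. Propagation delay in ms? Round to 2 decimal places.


Given: distance = 5000 km, speed = 300000 km/s
Delay = distance / speed = 5000 / 300000 seconds
Delay in ms = 5000 * 1000 / 300000
Delay = 16.6667 ms
Rounded to 2 dp = 16.67 ms

16.67


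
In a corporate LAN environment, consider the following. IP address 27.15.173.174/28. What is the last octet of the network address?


Given: IP = 27.15.173.174, prefix = /28
Subnet mask = 255.255.255.240
Last octet of IP: 174
Last octet of mask: 240
Network last octet = 174 AND 240 = 160

160


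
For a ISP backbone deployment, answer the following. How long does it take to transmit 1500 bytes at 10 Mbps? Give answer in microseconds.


Given: packet = 1500 bytes, bandwidth = 10 Mbps
Packet in bits = 1500 * 8 = 12000 bits
Bandwidth = 10 * 10^6 = 10000000 bps
Time = 12000 / 10000000 seconds
Time in us = 12000 * 10^6 / 10000000 = 1200

1200


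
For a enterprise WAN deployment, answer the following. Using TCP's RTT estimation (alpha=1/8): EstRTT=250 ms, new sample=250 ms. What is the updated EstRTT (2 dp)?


Given: EstRTT = 250 ms, SampleRTT = 250 ms, alpha = 1/8
New EstRTT = (1 - alpha) * EstRTT + alpha * SampleRTT
(7/8) * 250 = 218.75
(1/8) * 250 = 31.25
New EstRTT = 218.75 + 31.25 = 250 ms -> 250.00 ms (2 dp)

250.00


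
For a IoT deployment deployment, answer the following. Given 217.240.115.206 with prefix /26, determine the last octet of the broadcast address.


Given: IP = 217.240.115.206, prefix = /26
Host bits = 32 - 26 = 6
Network last octet = 206 AND mask = 192
Host part size = 2^6 - 1 = 63
Broadcast last octet = 192 OR 63 = 255

255


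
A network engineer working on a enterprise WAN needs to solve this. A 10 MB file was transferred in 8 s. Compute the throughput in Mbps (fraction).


Given: file = 10 MB, time = 8 s
File in Mb = 10 * 8 = 80 Mb
Throughput = 80 / 8 Mbps
Throughput = 10 Mbps

10


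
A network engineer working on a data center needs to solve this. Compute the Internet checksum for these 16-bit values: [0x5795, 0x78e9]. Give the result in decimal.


Given words: [0x5795, 0x78e9]
Step 1: Sum all words
Raw sum = 22421 + 30953 = 53374
One's complement = ~53374 & 0xFFFF = 12161

12161


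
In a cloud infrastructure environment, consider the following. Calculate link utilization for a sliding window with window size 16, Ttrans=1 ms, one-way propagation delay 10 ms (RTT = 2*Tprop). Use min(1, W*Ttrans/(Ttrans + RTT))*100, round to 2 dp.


Given: W = 16, Ttrans = 1 ms, RTT = 20 ms (= 2 * Tprop, Tprop = 10 ms)
Cycle time = Ttrans + RTT = 1 + 20 = 21 ms (first packet sent until its ACK returns)
W * Ttrans = 16 * 1 = 16 ms of sending per cycle
W * Ttrans / (Ttrans + RTT) = 16 / 21 = 0.761905
U = min(1, 0.761905) = 0.761905
U% = 76.19%

76.19


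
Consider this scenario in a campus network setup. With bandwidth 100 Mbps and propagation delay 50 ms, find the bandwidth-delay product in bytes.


Given: bandwidth = 100 Mbps, delay = 50 ms
BDP in bits = 100 * 10^6 * 50 / 1000
BDP in bits = 5000000
BDP in bytes = 5000000 / 8 = 625000

625000


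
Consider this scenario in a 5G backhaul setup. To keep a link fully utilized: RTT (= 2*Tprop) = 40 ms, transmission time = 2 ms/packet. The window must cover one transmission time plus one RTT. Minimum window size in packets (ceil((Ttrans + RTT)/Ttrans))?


Given: Ttrans = 2 ms, RTT = 40 ms (= 2 * Tprop, Tprop = 20 ms)
Time until first ACK returns = Ttrans + RTT = 2 + 40 = 42 ms
Need W * Ttrans >= Ttrans + RTT  ->  W >= (Ttrans + RTT) / Ttrans
(Ttrans + RTT) / Ttrans = 42 / 2 = 21
W_min = ceil(21) = 21

21


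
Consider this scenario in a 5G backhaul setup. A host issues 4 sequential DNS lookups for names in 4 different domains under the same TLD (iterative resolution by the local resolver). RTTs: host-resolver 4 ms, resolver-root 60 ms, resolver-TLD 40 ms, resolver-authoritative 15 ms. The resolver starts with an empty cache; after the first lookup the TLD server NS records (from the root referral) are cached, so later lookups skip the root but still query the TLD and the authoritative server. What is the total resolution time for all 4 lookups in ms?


Lookup 1 (cold cache): local + root + TLD + auth = 4 + 60 + 40 + 15 = 119 ms
Lookups 2..4 (TLD NS cached -> skip root; new domain -> still ask TLD and auth): local + TLD + auth = 4 + 40 + 15 = 59 ms each
Remaining 3 lookups: 3 * 59 = 177 ms
Total = 119 + 177 = 296 ms

296


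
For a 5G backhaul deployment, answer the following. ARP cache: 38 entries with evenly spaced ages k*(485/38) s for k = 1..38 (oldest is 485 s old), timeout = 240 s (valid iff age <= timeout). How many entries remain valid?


Ages are k * 485/38 s for k = 1..38 (spacing = 12.7632 s).
Entry k is valid iff k * 485/38 <= 240 iff k <= 38 * 240 / 485 = 18.8041
n_valid = floor(18.8041) = 18
(n_stale = 38 - 18 = 20)

18


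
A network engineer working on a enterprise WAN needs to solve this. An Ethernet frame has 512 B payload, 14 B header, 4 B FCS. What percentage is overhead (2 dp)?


Given: payload = 512 B, header = 14 B, trailer = 4 B
Overhead bytes = header + trailer = 14 + 4 = 18
Total frame = payload + overhead = 512 + 18 = 530
Overhead % = 18 / 530 * 100 = 3.3962% -> 3.40% (2 dp)

3.40


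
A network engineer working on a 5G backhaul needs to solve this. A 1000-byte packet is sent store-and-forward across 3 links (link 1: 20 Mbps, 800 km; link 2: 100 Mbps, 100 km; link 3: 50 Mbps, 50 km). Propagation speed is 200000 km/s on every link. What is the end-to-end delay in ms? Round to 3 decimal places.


Packet = 1000 bytes = 8000 bits. Store-and-forward: sum (t_trans + t_prop) per link.
Link 1: t_trans = 8000/(20*10^6) s = 0.4000 ms; t_prop = 800/200000 s = 4.0000 ms; subtotal = 4.4000 ms
Link 2: t_trans = 8000/(100*10^6) s = 0.0800 ms; t_prop = 100/200000 s = 0.5000 ms; subtotal = 0.5800 ms
Link 3: t_trans = 8000/(50*10^6) s = 0.1600 ms; t_prop = 50/200000 s = 0.2500 ms; subtotal = 0.4100 ms
End-to-end = 4.4000 + 0.5800 + 0.4100 = 5.3900 ms -> 5.390 ms (3 dp)

5.390


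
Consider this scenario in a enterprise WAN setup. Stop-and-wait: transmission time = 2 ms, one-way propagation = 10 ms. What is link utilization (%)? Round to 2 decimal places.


Given: Ttrans = 2 ms, Tprop = 10 ms
RTT = 2 * Tprop = 2 * 10 = 20 ms
U = Ttrans / (Ttrans + RTT)
U = 2 / (2 + 20)
U = 2 / 22 = 0.090909
U% = 9.09%

9.09


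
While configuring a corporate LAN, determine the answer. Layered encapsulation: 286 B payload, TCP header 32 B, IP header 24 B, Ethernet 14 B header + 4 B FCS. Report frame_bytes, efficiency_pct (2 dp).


TCP segment = 286 + 32 = 318 B
IP packet = 318 + 24 = 342 B
Ethernet frame = 342 + 14 + 4 = 360 B
Efficiency = app / frame = 286 / 360 = 0.794444 = 79.4444% -> 79.44% (2 dp)

360, 79.44


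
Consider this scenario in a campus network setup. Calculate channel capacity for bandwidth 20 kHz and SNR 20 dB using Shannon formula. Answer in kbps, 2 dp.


Given: B = 20 kHz, SNR = 20 dB
SNR linear = 10^(20/10) = 100
1 + SNR = 101
log2(101) = 6.6582114828
C = 20 * 1000 * 6.6582114828 = 133164.2297 bps
C = 133.164230 kbps -> 133.16 kbps (2 dp)

133.16


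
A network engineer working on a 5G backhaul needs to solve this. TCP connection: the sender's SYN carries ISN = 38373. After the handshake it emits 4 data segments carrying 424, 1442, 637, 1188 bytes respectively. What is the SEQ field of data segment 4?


The SYN occupies sequence number ISN = 38373, so the first data byte is ISN + 1 = 38374.
SEQ of data segment i = (ISN + 1) + sum of payload sizes of segments 1..i-1.
Segment 1: SEQ = 38374, payload = 424 bytes
Segment 2: SEQ = 38798, payload = 1442 bytes
Segment 3: SEQ = 40240, payload = 637 bytes
Segment 4: SEQ = 40877, payload = 1188 bytes
SEQ of segment 4 = 38374 + 424 + 1442 + 637 = 40877

40877


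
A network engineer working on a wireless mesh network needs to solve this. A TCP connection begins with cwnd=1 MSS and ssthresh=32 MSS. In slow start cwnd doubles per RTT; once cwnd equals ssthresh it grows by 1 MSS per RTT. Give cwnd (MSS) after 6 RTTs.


RTT 0: cwnd = 1 MSS (initial)
RTT 1: cwnd = 2 MSS (slow start, doubled)
RTT 2: cwnd = 4 MSS (slow start, doubled)
RTT 3: cwnd = 8 MSS (slow start, doubled)
RTT 4: cwnd = 16 MSS (slow start, doubled)
RTT 5: cwnd = 32 MSS (slow start, doubled)
RTT 6: cwnd = 33 MSS (congestion avoidance, +1)

33


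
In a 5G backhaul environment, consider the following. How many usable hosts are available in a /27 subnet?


Given: subnet mask /27
Host bits = 32 - 27 = 5
Total addresses = 2^5 = 32
Usable hosts = 32 - 2 (network + broadcast) = 30

30


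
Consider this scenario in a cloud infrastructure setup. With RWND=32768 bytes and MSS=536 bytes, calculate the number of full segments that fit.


Given: RWND = 32768 bytes, MSS = 536 bytes
Full segments = floor(RWND / MSS)
Full segments = floor(32768 / 536)
Full segments = floor(61.1343) = 61

61


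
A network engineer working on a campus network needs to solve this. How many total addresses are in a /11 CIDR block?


Given: CIDR prefix /11
Host bits = 32 - 11 = 21
Total addresses = 2^21 = 2097152

2097152


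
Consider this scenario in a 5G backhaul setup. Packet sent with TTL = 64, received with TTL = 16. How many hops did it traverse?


Given: initial TTL = 64, received TTL = 16
Hops = initial TTL - received TTL
Hops = 64 - 16 = 48

48


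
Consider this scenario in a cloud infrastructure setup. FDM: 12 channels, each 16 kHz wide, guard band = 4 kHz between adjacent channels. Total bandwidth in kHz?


Given: 12 channels, 16 kHz each, guard = 4 kHz
Channel bandwidth = 12 * 16 = 192 kHz
Guard bands = 11 gaps * 4 kHz = 44 kHz
Total = 192 + 44 = 236 kHz

236


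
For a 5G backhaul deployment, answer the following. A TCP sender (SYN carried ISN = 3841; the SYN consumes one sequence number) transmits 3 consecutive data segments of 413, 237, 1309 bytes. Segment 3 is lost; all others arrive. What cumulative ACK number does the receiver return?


SYN uses sequence number 3841; first data byte = ISN + 1 = 3842.
Segment 1: SEQ = 3842, len = 413 B, covers [3842, 4254]
Segment 2: SEQ = 4255, len = 237 B, covers [4255, 4491]
Segment 3: SEQ = 4492, len = 1309 B, covers [4492, 5800] [LOST]
In-order data received: bytes [3842, 4491] (segments 1..2).
Segment 3 missing -> gap begins at byte 4492.
Cumulative ACK = next expected in-order byte = 3842 + 413 + 237 = 4492

4492


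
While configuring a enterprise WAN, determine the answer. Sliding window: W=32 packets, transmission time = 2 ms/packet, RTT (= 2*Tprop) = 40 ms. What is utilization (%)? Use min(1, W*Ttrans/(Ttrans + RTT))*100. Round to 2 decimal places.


Given: W = 32, Ttrans = 2 ms, RTT = 40 ms (= 2 * Tprop, Tprop = 20 ms)
Cycle time = Ttrans + RTT = 2 + 40 = 42 ms (first packet sent until its ACK returns)
W * Ttrans = 32 * 2 = 64 ms of sending per cycle
W * Ttrans / (Ttrans + RTT) = 64 / 42 = 1.523810
U = min(1, 1.523810) = 1.000000
U% = 100.00%

100.00


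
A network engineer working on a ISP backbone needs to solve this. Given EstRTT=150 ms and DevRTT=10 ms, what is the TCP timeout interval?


Given: EstRTT = 150 ms, DevRTT = 10 ms
Timeout = EstRTT + 4 * DevRTT
4 * DevRTT = 4 * 10 = 40
Timeout = 150 + 40 = 190 ms

190


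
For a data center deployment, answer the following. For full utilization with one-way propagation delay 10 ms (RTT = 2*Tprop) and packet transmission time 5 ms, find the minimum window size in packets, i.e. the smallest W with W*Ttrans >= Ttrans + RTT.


Given: Ttrans = 5 ms, RTT = 20 ms (= 2 * Tprop, Tprop = 10 ms)
Time until first ACK returns = Ttrans + RTT = 5 + 20 = 25 ms
Need W * Ttrans >= Ttrans + RTT  ->  W >= (Ttrans + RTT) / Ttrans
(Ttrans + RTT) / Ttrans = 25 / 5 = 5
W_min = ceil(5) = 5

5


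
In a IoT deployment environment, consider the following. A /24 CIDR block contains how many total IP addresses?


Given: CIDR prefix /24
Host bits = 32 - 24 = 8
Total addresses = 2^8 = 256

256


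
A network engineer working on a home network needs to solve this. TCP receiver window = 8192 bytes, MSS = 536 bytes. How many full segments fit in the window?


Given: RWND = 8192 bytes, MSS = 536 bytes
Full segments = floor(RWND / MSS)
Full segments = floor(8192 / 536)
Full segments = floor(15.2836) = 15

15


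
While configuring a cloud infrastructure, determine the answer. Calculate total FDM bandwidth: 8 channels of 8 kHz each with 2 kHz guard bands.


Given: 8 channels, 8 kHz each, guard = 2 kHz
Channel bandwidth = 8 * 8 = 64 kHz
Guard bands = 7 gaps * 2 kHz = 14 kHz
Total = 64 + 14 = 78 kHz

78


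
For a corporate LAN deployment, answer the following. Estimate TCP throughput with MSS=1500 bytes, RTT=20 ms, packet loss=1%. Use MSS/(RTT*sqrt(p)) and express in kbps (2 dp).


Given: MSS = 1500 bytes, RTT = 20 ms, loss = 1%
RTT in seconds = 20 / 1000 = 0.02
Loss rate = 1% = 0.01
sqrt(loss) = sqrt(0.01) = 0.1
Throughput (bytes/s) = 1500 / (0.02 * 0.1) = 750000.0000
Throughput (kbps) = 750000.0000 * 8 / 1000 = 6000.000000 -> 6000.00 kbps (2 dp)

6000.00


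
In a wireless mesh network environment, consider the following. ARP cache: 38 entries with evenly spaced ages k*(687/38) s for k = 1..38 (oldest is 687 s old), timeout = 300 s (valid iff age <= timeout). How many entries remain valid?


Ages are k * 687/38 s for k = 1..38 (spacing = 18.0789 s).
Entry k is valid iff k * 687/38 <= 300 iff k <= 38 * 300 / 687 = 16.5939
n_valid = floor(16.5939) = 16
(n_stale = 38 - 16 = 22)

16


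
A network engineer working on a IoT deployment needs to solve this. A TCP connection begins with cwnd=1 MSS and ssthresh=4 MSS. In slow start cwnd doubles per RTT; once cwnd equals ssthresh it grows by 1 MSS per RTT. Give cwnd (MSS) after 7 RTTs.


RTT 0: cwnd = 1 MSS (initial)
RTT 1: cwnd = 2 MSS (slow start, doubled)
RTT 2: cwnd = 4 MSS (slow start, doubled)
RTT 3: cwnd = 5 MSS (congestion avoidance, +1)
RTT 4: cwnd = 6 MSS (congestion avoidance, +1)
RTT 5: cwnd = 7 MSS (congestion avoidance, +1)
RTT 6: cwnd = 8 MSS (congestion avoidance, +1)
RTT 7: cwnd = 9 MSS (congestion avoidance, +1)

9
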